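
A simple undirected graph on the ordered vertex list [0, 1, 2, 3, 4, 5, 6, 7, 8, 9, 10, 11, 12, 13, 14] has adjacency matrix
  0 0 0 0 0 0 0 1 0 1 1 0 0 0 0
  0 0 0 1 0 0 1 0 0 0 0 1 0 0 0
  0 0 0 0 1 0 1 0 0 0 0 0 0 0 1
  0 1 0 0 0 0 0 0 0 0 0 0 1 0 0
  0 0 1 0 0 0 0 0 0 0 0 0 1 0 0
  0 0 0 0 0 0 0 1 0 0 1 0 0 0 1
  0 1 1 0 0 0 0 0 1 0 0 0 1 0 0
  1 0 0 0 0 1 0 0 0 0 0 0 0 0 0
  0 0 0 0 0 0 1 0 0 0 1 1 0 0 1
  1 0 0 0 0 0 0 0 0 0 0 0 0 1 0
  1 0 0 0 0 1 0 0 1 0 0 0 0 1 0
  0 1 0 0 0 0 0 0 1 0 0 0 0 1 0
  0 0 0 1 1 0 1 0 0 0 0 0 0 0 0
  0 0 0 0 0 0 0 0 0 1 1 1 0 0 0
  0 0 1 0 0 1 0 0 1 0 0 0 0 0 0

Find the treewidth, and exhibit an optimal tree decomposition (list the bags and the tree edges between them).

Treewidth 3.
Bags: B1 = {0, 7, 9, 13}  B2 = {0, 7, 10, 13}  B3 = {5, 7, 10, 13}  B4 = {5, 10, 11, 13}  B5 = {5, 8, 10, 11}  B6 = {5, 8, 11, 14}  B7 = {1, 8, 11, 14}  B8 = {1, 6, 8, 14}  B9 = {1, 2, 6, 14}  B10 = {1, 2, 3, 6}  B11 = {2, 3, 6, 12}  B12 = {2, 3, 4, 12}
Tree: B1–B2, B2–B3, B3–B4, B4–B5, B5–B6, B6–B7, B7–B8, B8–B9, B9–B10, B10–B11, B11–B12

Every bag has size at most 4, so the width is 4 − 1 = 3 and tw(G) ≤ 3. For the lower bound: the 4 vertex sets {0,7,9}, {13}, {10}, {5,8,11,14} are disjoint, each induces a connected subgraph, and every pair is joined by at least one edge of G. Contracting each set to a single vertex therefore yields K_{4} as a minor, and since treewidth is minor-monotone, tw(G) ≥ tw(K_{4}) = 3. Combining the bounds, tw(G) = 3.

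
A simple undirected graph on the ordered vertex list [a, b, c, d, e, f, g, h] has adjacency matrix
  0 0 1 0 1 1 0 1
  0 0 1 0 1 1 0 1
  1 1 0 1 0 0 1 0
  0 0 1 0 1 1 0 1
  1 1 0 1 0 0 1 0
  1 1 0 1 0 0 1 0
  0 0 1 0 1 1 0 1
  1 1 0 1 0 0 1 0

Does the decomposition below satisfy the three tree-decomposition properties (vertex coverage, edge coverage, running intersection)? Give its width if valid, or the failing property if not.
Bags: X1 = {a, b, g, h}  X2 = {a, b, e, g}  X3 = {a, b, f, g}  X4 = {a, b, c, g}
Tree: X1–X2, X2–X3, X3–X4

A tree decomposition must satisfy three properties: every vertex lies in some bag; for every edge, both endpoints lie together in some bag; and for every vertex, the bags containing it form a connected subtree. Here vertex d appears in no bag, so the decomposition is invalid.

No — vertex d appears in no bag.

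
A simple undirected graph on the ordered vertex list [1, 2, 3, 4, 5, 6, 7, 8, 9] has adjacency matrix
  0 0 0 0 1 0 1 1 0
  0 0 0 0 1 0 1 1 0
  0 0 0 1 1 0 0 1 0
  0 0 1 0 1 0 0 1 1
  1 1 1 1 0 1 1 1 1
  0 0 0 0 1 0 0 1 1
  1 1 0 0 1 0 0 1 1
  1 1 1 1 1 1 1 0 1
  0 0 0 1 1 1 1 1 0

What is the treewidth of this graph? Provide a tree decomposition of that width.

Every bag has size at most 4, so the width is 4 − 1 = 3 and tw(G) ≤ 3. On the other hand G contains the 4-clique {3, 4, 5, 8}. A clique must lie in a single bag of any decomposition, so no decomposition can have width below 3. Therefore the treewidth is 3.

Treewidth 3.
One optimal decomposition is:
Bags: B1 = {1, 5, 7, 8}  B2 = {5, 7, 8, 9}  B3 = {4, 5, 8, 9}  B4 = {3, 4, 5, 8}  B5 = {2, 5, 7, 8}  B6 = {5, 6, 8, 9}
Tree: B1–B2, B2–B3, B3–B4, B1–B5, B2–B6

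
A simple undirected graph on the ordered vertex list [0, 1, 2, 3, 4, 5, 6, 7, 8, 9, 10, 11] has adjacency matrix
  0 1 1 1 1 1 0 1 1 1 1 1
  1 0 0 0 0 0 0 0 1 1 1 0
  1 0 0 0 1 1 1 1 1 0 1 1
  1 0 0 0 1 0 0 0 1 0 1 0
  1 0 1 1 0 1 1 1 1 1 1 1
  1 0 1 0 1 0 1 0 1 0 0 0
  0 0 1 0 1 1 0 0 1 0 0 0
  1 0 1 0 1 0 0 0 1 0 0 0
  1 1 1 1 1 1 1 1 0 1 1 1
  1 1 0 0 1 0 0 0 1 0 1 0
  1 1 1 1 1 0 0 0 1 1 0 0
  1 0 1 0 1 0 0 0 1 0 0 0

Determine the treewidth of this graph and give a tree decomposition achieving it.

Treewidth 4.
Bags: B1 = {0, 2, 4, 5, 8}  B2 = {2, 4, 5, 6, 8}  B3 = {0, 2, 4, 8, 10}  B4 = {0, 2, 4, 7, 8}  B5 = {0, 3, 4, 8, 10}  B6 = {0, 2, 4, 8, 11}  B7 = {0, 4, 8, 9, 10}  B8 = {0, 1, 8, 9, 10}
Tree: B1–B2, B1–B3, B3–B4, B3–B5, B4–B6, B5–B7, B7–B8

The largest bag has 5 vertices, giving width 4; this decomposition certifies tw(G) ≤ 4. Conversely, {0, 1, 8, 9, 10} is a clique of size 5, and the vertices of any clique must share a bag in every tree decomposition; so some bag has ≥ 5 vertices and tw(G) ≥ 4. Therefore the treewidth is 4.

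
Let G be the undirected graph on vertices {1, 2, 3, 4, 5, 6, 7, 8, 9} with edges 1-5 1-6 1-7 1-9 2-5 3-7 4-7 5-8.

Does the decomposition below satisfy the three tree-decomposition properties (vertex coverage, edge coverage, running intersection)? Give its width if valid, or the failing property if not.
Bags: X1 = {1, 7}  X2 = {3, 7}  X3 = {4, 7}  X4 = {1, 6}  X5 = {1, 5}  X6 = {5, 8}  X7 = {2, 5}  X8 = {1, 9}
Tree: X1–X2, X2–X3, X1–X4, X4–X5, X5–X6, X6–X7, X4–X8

Yes; width 1.

Checking the three conditions: (i) the bags cover all of {1, 2, 3, 4, 5, 6, 7, 8, 9}; (ii) for each edge, some bag contains both endpoints; (iii) the bags containing any fixed vertex form a subtree. All hold, so the decomposition is valid with width 2 − 1 = 1.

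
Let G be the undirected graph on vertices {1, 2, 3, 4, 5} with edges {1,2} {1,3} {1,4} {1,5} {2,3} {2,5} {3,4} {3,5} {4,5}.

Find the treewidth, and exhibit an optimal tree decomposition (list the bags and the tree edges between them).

The largest bag has 4 vertices, giving width 3; this decomposition certifies tw(G) ≤ 3. On the other hand G contains the 4-clique {1, 2, 3, 5}. A clique must lie in a single bag of any decomposition, so no decomposition can have width below 3. Therefore the treewidth is 3.

Treewidth 3.
One such decomposition:
Bags: B1 = {1, 3, 4, 5}  B2 = {1, 2, 3, 5}
Tree: B1–B2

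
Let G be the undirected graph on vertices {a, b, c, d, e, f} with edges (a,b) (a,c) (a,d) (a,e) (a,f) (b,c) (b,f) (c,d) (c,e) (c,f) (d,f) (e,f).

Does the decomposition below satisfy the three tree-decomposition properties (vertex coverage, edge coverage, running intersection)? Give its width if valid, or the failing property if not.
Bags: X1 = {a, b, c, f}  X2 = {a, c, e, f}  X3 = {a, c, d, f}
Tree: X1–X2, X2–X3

Yes; width 3.

Every vertex of G appears in some bag (union = {a, b, c, d, e, f}); every edge is covered by a bag; and for each vertex v the set of bags containing v is connected in the bag tree. The decomposition is therefore valid. The largest bag has 4 vertices, so the width is 3.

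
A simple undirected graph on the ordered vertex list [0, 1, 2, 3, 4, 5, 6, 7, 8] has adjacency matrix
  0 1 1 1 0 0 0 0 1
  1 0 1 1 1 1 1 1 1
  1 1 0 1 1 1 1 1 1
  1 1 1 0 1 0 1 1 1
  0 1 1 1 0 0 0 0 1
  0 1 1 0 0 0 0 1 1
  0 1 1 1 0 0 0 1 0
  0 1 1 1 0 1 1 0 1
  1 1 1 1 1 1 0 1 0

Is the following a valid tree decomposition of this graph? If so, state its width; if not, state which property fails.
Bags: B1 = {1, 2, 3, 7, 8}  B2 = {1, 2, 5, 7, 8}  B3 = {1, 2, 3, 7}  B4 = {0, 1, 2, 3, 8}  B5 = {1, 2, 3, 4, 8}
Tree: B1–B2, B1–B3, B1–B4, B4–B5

No — vertex 6 appears in no bag.

A tree decomposition must satisfy three properties: every vertex lies in some bag; for every edge, both endpoints lie together in some bag; and for every vertex, the bags containing it form a connected subtree. Here vertex 6 appears in no bag, so the decomposition is invalid.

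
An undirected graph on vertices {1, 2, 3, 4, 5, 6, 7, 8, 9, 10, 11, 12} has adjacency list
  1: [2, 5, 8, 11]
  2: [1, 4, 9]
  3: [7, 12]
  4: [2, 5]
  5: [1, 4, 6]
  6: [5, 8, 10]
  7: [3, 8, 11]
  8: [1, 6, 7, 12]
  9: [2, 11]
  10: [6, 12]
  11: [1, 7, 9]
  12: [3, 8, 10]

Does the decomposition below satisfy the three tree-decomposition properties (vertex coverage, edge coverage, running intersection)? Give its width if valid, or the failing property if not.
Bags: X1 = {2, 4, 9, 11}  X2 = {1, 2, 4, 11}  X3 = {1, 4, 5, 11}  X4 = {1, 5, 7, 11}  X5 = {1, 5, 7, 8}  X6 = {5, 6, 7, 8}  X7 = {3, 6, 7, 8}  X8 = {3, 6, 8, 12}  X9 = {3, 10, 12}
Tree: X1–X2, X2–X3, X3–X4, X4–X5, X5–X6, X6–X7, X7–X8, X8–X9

A tree decomposition must satisfy three properties: every vertex lies in some bag; for every edge, both endpoints lie together in some bag; and for every vertex, the bags containing it form a connected subtree. Here edge (6,10) lies in no bag, so the decomposition is invalid.

No — edge (6,10) lies in no bag.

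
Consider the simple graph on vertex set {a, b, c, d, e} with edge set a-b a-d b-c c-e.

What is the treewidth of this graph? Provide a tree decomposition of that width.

Treewidth 1.
One such decomposition:
Bags: B1 = {a, d}  B2 = {a, b}  B3 = {b, c}  B4 = {c, e}
Tree: B1–B2, B2–B3, B3–B4

Every bag has size at most 2, so the width is 2 − 1 = 1 and tw(G) ≤ 1. Since G has at least one edge (e.g. d–a), it is not an edgeless graph, so tw(G) ≥ 1. The upper and lower bounds meet at 1, so that is the treewidth.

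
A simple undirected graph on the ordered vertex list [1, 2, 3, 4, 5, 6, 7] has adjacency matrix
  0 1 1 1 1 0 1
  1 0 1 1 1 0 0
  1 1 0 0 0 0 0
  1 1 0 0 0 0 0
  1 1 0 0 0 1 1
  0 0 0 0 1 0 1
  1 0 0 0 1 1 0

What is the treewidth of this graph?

A width-2 tree decomposition is:
Bags: B1 = {1, 2, 3}  B2 = {1, 2, 5}  B3 = {1, 5, 7}  B4 = {5, 6, 7}  B5 = {1, 2, 4}
Tree: B1–B2, B2–B3, B3–B4, B1–B5
Every bag has size at most 3, so the width is 3 − 1 = 2 and tw(G) ≤ 2. On the other hand G contains the 3-clique {1, 2, 3}. A clique must lie in a single bag of any decomposition, so no decomposition can have width below 2. Hence tw(G) = 2 exactly.

2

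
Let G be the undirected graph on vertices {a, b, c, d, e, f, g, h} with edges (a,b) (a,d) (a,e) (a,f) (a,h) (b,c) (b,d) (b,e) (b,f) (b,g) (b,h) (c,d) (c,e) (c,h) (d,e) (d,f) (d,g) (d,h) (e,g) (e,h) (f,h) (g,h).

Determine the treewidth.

A width-4 tree decomposition is:
Bags: B1 = {b, d, e, g, h}  B2 = {b, c, d, e, h}  B3 = {a, b, d, e, h}  B4 = {a, b, d, f, h}
Tree: B1–B2, B2–B3, B3–B4
Each bag holds 5 vertices, so the decomposition has width 4, which upper-bounds the treewidth. On the other hand G contains the 5-clique {b, d, e, g, h}. A clique must lie in a single bag of any decomposition, so no decomposition can have width below 4. Therefore the treewidth is 4.

4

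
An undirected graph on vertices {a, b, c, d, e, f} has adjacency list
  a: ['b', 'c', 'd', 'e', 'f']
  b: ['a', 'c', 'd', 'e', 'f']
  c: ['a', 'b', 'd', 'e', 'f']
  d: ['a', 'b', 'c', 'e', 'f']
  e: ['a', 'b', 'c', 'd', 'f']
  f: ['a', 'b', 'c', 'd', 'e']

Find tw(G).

5

A width-5 tree decomposition is:
Bags: B1 = {a, b, c, d, e, f}
Tree: (single bag)
A single bag containing all 6 vertices is trivially a valid decomposition of width 5. On the other hand G contains the 6-clique {a, b, c, d, e, f}. A clique must lie in a single bag of any decomposition, so no decomposition can have width below 5. Hence tw(G) = 5 exactly.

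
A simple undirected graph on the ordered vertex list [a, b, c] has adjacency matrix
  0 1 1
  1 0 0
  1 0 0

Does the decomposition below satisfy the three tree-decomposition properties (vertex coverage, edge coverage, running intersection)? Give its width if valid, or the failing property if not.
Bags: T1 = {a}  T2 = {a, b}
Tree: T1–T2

A tree decomposition must satisfy three properties: every vertex lies in some bag; for every edge, both endpoints lie together in some bag; and for every vertex, the bags containing it form a connected subtree. Here vertex c appears in no bag, so the decomposition is invalid.

No — vertex c appears in no bag.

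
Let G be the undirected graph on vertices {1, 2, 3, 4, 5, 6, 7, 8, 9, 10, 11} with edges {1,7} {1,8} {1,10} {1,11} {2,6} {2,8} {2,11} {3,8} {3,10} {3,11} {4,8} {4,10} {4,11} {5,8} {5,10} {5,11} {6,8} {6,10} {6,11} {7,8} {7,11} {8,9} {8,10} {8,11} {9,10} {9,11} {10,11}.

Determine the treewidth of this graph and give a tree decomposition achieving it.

Treewidth 3.
One optimal decomposition is:
Bags: B1 = {8, 9, 10, 11}  B2 = {1, 8, 10, 11}  B3 = {6, 8, 10, 11}  B4 = {4, 8, 10, 11}  B5 = {2, 6, 8, 11}  B6 = {5, 8, 10, 11}  B7 = {3, 8, 10, 11}  B8 = {1, 7, 8, 11}
Tree: B1–B2, B1–B3, B1–B4, B3–B5, B4–B6, B1–B7, B2–B8

Each bag holds 4 vertices, so the decomposition has width 3, which upper-bounds the treewidth. Conversely, {2, 6, 8, 11} is a clique of size 4, and the vertices of any clique must share a bag in every tree decomposition; so some bag has ≥ 4 vertices and tw(G) ≥ 3. Therefore the treewidth is 3.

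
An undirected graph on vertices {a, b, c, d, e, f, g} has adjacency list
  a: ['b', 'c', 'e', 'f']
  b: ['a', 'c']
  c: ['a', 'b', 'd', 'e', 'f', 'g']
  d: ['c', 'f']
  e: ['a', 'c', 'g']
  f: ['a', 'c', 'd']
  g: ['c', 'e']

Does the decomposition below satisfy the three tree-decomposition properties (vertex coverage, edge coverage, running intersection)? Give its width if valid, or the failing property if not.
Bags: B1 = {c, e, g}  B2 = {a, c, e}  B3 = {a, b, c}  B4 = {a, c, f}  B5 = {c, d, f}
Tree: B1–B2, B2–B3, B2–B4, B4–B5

Yes; width 2.

Every vertex of G appears in some bag (union = {a, b, c, d, e, f, g}); every edge is covered by a bag; and for each vertex v the set of bags containing v is connected in the bag tree. The decomposition is therefore valid. The largest bag has 3 vertices, so the width is 2.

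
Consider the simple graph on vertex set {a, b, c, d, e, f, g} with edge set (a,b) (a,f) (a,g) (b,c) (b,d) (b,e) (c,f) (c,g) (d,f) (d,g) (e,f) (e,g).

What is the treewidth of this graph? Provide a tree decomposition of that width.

The largest bag has 4 vertices, giving width 3; this decomposition certifies tw(G) ≤ 3. For the lower bound: the 4 vertex sets {e,g}, {a,f}, {b}, {d} are disjoint, each induces a connected subgraph, and every pair is joined by at least one edge of G. Contracting each set to a single vertex therefore yields K_{4} as a minor, and since treewidth is minor-monotone, tw(G) ≥ tw(K_{4}) = 3. The upper and lower bounds meet at 3, so that is the treewidth.

Treewidth 3.
Bags: B1 = {b, e, f, g}  B2 = {a, b, f, g}  B3 = {b, d, f, g}  B4 = {b, c, f, g}
Tree: B1–B2, B2–B3, B3–B4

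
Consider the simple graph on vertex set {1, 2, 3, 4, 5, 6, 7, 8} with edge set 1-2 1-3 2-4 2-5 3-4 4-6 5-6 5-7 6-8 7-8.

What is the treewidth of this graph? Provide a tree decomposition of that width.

Every bag has size at most 3, so the width is 3 − 1 = 2 and tw(G) ≤ 2. Since 3–1–2–4–3 is a cycle in G, G is not acyclic. Forests are exactly the graphs of treewidth ≤ 1, so tw(G) ≥ 2. Therefore the treewidth is 2.

Treewidth 2.
Bags: B1 = {1, 3, 4}  B2 = {1, 2, 4}  B3 = {2, 4, 6}  B4 = {2, 5, 6}  B5 = {5, 6, 8}  B6 = {5, 7, 8}
Tree: B1–B2, B2–B3, B3–B4, B4–B5, B5–B6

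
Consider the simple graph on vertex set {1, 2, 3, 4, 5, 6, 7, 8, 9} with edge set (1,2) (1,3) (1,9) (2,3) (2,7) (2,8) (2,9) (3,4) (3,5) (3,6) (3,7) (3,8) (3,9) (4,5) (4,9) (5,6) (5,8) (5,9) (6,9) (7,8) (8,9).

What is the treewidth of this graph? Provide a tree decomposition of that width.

Treewidth 3.
One optimal decomposition is:
Bags: B1 = {1, 2, 3, 9}  B2 = {2, 3, 8, 9}  B3 = {2, 3, 7, 8}  B4 = {3, 5, 8, 9}  B5 = {3, 4, 5, 9}  B6 = {3, 5, 6, 9}
Tree: B1–B2, B2–B3, B2–B4, B4–B5, B5–B6

Every bag has size at most 4, so the width is 4 − 1 = 3 and tw(G) ≤ 3. Conversely, {1, 2, 3, 9} is a clique of size 4, and the vertices of any clique must share a bag in every tree decomposition; so some bag has ≥ 4 vertices and tw(G) ≥ 3. Hence tw(G) = 3 exactly.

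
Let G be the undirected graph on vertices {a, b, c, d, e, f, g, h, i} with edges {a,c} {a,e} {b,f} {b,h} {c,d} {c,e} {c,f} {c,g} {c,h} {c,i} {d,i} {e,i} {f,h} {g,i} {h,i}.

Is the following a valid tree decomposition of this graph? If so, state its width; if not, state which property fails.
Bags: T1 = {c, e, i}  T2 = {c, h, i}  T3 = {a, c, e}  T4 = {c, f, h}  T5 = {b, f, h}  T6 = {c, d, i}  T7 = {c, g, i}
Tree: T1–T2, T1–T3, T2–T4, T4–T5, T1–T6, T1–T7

Yes; width 2.

Checking the three conditions: (i) the bags cover all of {a, b, c, d, e, f, g, h, i}; (ii) for each edge, some bag contains both endpoints; (iii) the bags containing any fixed vertex form a subtree. All hold, so the decomposition is valid with width 3 − 1 = 2.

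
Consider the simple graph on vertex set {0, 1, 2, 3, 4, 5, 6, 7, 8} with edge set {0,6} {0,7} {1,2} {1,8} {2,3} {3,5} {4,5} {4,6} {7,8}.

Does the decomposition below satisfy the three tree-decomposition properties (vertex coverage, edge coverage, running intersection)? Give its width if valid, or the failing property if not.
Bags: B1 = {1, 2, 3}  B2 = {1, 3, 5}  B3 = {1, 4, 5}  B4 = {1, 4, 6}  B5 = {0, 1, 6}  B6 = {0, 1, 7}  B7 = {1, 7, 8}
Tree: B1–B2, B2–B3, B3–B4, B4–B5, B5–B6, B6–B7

Every vertex of G appears in some bag (union = {0, 1, 2, 3, 4, 5, 6, 7, 8}); every edge is covered by a bag; and for each vertex v the set of bags containing v is connected in the bag tree. The decomposition is therefore valid. The largest bag has 3 vertices, so the width is 2.

Yes; width 2.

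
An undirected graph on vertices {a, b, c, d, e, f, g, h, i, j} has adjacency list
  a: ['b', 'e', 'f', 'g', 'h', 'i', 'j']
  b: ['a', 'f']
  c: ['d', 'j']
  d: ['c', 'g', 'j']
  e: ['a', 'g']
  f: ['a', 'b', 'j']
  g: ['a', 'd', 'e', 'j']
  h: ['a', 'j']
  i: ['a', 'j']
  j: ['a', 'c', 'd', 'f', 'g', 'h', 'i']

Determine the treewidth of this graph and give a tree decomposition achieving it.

Treewidth 2.
One such decomposition:
Bags: B1 = {a, f, j}  B2 = {a, g, j}  B3 = {a, e, g}  B4 = {d, g, j}  B5 = {a, i, j}  B6 = {c, d, j}  B7 = {a, b, f}  B8 = {a, h, j}
Tree: B1–B2, B2–B3, B2–B4, B2–B5, B4–B6, B1–B7, B1–B8

The largest bag has 3 vertices, giving width 2; this decomposition certifies tw(G) ≤ 2. Conversely, {d, g, j} is a clique of size 3, and the vertices of any clique must share a bag in every tree decomposition; so some bag has ≥ 3 vertices and tw(G) ≥ 2. Hence tw(G) = 2 exactly.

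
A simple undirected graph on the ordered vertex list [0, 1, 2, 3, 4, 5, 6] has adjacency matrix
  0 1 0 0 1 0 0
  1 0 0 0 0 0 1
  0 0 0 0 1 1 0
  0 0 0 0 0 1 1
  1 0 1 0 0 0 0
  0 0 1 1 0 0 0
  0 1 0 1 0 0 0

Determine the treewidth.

2

A width-2 tree decomposition is:
Bags: B1 = {2, 3, 5}  B2 = {2, 3, 4}  B3 = {0, 3, 4}  B4 = {0, 1, 3}  B5 = {1, 3, 6}
Tree: B1–B2, B2–B3, B3–B4, B4–B5
Every bag has size at most 3, so the width is 3 − 1 = 2 and tw(G) ≤ 2. For the lower bound, G contains the cycle 3–5–2–4–0–1–6–3, so G is not a forest; only forests have treewidth ≤ 1, hence tw(G) ≥ 2. Therefore the treewidth is 2.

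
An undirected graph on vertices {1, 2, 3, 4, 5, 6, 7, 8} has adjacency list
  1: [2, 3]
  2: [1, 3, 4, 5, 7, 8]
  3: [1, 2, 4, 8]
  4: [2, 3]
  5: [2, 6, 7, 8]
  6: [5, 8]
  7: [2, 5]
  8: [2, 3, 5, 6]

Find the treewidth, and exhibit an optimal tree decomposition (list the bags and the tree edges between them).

Treewidth 2.
One optimal decomposition is:
Bags: B1 = {2, 5, 8}  B2 = {5, 6, 8}  B3 = {2, 3, 8}  B4 = {2, 3, 4}  B5 = {2, 5, 7}  B6 = {1, 2, 3}
Tree: B1–B2, B1–B3, B3–B4, B1–B5, B4–B6

The largest bag has 3 vertices, giving width 2; this decomposition certifies tw(G) ≤ 2. For the lower bound, the 3 vertices {2, 3, 8} are pairwise adjacent, and any tree decomposition puts a clique entirely inside one bag — forcing width ≥ 2. Therefore the treewidth is 2.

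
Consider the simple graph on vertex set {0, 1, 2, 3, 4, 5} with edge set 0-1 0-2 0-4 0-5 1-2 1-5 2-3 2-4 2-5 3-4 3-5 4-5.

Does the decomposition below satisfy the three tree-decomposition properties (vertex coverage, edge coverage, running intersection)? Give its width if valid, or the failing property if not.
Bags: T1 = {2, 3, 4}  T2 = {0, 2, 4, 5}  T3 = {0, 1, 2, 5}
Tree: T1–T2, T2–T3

No — edge (5,3) lies in no bag.

A tree decomposition must satisfy three properties: every vertex lies in some bag; for every edge, both endpoints lie together in some bag; and for every vertex, the bags containing it form a connected subtree. Here edge (5,3) lies in no bag, so the decomposition is invalid.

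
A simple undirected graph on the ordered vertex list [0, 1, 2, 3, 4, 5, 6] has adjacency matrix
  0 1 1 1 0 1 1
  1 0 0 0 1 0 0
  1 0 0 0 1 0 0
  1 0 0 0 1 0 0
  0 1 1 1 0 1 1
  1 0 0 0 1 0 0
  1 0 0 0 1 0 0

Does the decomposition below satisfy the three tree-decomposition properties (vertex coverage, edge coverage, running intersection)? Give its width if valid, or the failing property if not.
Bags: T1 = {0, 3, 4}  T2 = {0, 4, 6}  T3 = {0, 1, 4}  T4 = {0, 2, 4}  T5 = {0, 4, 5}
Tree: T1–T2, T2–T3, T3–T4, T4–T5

Checking the three conditions: (i) the bags cover all of {0, 1, 2, 3, 4, 5, 6}; (ii) for each edge, some bag contains both endpoints; (iii) the bags containing any fixed vertex form a subtree. All hold, so the decomposition is valid with width 3 − 1 = 2.

Yes; width 2.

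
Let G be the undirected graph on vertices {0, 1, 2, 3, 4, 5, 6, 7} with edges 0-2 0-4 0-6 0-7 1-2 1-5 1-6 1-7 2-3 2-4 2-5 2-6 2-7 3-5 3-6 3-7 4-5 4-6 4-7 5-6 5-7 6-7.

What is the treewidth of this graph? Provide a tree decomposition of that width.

Every bag has size at most 5, so the width is 5 − 1 = 4 and tw(G) ≤ 4. For the lower bound, the 5 vertices {0, 2, 4, 6, 7} are pairwise adjacent, and any tree decomposition puts a clique entirely inside one bag — forcing width ≥ 4. Combining the bounds, tw(G) = 4.

Treewidth 4.
Bags: B1 = {2, 3, 5, 6, 7}  B2 = {2, 4, 5, 6, 7}  B3 = {1, 2, 5, 6, 7}  B4 = {0, 2, 4, 6, 7}
Tree: B1–B2, B1–B3, B2–B4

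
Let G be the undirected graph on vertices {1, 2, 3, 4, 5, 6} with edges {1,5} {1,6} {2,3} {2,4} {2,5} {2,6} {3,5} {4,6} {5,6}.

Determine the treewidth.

2

A width-2 tree decomposition is:
Bags: B1 = {1, 5, 6}  B2 = {2, 5, 6}  B3 = {2, 3, 5}  B4 = {2, 4, 6}
Tree: B1–B2, B2–B3, B2–B4
Each bag holds 3 vertices, so the decomposition has width 2, which upper-bounds the treewidth. Conversely, {1, 5, 6} is a clique of size 3, and the vertices of any clique must share a bag in every tree decomposition; so some bag has ≥ 3 vertices and tw(G) ≥ 2. The upper and lower bounds meet at 2, so that is the treewidth.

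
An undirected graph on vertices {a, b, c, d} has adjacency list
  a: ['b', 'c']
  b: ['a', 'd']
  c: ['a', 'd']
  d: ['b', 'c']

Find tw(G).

2

A width-2 tree decomposition is:
Bags: B1 = {b, c, d}  B2 = {a, b, c}
Tree: B1–B2
Every bag has size at most 3, so the width is 3 − 1 = 2 and tw(G) ≤ 2. Since b–d–c–a–b is a cycle in G, G is not acyclic. Forests are exactly the graphs of treewidth ≤ 1, so tw(G) ≥ 2. Therefore the treewidth is 2.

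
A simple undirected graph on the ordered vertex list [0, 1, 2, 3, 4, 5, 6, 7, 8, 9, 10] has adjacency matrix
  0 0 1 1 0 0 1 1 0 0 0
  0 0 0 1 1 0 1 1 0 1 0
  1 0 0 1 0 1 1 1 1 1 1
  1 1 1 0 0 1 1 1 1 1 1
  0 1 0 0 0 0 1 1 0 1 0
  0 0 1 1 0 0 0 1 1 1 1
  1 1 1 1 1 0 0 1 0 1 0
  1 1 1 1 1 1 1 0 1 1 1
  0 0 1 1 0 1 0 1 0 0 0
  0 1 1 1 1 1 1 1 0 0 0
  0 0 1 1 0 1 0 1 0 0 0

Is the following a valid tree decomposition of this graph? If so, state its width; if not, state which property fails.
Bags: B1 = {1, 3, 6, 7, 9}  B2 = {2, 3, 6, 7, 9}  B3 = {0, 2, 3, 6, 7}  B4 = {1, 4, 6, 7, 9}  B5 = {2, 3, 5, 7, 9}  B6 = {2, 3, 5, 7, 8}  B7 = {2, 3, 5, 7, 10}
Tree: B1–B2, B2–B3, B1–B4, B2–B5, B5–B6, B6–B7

Yes; width 4.

Vertex coverage: the bags together contain {0, 1, 2, 3, 4, 5, 6, 7, 8, 9, 10}, the full vertex set. Edge coverage: each edge of G has both endpoints in at least one bag. Running intersection: for every vertex, the bags containing it form a connected subtree. All three properties hold, so this is a valid tree decomposition of width max|bag| − 1 = 4, and hence tw(G) ≤ 4.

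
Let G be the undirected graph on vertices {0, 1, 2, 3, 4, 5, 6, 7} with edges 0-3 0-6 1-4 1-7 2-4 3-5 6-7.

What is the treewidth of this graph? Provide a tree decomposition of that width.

The largest bag has 2 vertices, giving width 1; this decomposition certifies tw(G) ≤ 1. G has an edge, so its treewidth is at least 1. Combining the bounds, tw(G) = 1.

Treewidth 1.
One optimal decomposition is:
Bags: B1 = {3, 5}  B2 = {0, 3}  B3 = {0, 6}  B4 = {6, 7}  B5 = {1, 7}  B6 = {1, 4}  B7 = {2, 4}
Tree: B1–B2, B2–B3, B3–B4, B4–B5, B5–B6, B6–B7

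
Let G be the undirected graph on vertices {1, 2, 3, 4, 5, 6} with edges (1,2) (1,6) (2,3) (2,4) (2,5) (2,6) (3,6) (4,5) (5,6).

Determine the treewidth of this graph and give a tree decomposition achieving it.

Treewidth 2.
One optimal decomposition is:
Bags: B1 = {2, 5, 6}  B2 = {2, 3, 6}  B3 = {1, 2, 6}  B4 = {2, 4, 5}
Tree: B1–B2, B1–B3, B1–B4

The largest bag has 3 vertices, giving width 2; this decomposition certifies tw(G) ≤ 2. Conversely, {2, 4, 5} is a clique of size 3, and the vertices of any clique must share a bag in every tree decomposition; so some bag has ≥ 3 vertices and tw(G) ≥ 2. Combining the bounds, tw(G) = 2.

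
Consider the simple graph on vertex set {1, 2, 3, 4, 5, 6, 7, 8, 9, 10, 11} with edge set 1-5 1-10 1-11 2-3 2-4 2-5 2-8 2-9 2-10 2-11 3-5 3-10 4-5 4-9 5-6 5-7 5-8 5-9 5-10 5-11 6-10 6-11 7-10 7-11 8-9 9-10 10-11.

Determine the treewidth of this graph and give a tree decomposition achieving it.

Treewidth 3.
One optimal decomposition is:
Bags: B1 = {2, 5, 10, 11}  B2 = {1, 5, 10, 11}  B3 = {5, 6, 10, 11}  B4 = {5, 7, 10, 11}  B5 = {2, 5, 9, 10}  B6 = {2, 3, 5, 10}  B7 = {2, 5, 8, 9}  B8 = {2, 4, 5, 9}
Tree: B1–B2, B1–B3, B2–B4, B1–B5, B5–B6, B5–B7, B5–B8

Each bag holds 4 vertices, so the decomposition has width 3, which upper-bounds the treewidth. For the lower bound, the 4 vertices {2, 5, 8, 9} are pairwise adjacent, and any tree decomposition puts a clique entirely inside one bag — forcing width ≥ 3. Combining the bounds, tw(G) = 3.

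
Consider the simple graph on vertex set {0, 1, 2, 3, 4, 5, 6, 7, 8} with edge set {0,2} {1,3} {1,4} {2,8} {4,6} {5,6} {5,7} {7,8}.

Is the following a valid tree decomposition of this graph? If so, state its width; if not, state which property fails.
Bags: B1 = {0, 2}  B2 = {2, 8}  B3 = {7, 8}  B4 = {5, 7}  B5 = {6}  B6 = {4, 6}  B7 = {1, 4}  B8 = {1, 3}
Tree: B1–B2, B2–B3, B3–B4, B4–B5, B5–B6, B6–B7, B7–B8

No — edge (5,6) lies in no bag.

A tree decomposition must satisfy three properties: every vertex lies in some bag; for every edge, both endpoints lie together in some bag; and for every vertex, the bags containing it form a connected subtree. Here edge (5,6) lies in no bag, so the decomposition is invalid.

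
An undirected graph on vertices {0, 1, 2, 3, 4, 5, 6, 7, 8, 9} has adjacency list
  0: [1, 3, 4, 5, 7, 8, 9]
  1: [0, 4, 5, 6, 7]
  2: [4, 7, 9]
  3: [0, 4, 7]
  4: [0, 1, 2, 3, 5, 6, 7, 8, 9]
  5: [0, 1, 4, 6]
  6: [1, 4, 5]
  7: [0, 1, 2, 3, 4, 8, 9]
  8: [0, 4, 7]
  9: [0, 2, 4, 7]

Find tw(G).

3

A width-3 tree decomposition is:
Bags: B1 = {0, 4, 7, 8}  B2 = {0, 1, 4, 7}  B3 = {0, 1, 4, 5}  B4 = {0, 4, 7, 9}  B5 = {2, 4, 7, 9}  B6 = {0, 3, 4, 7}  B7 = {1, 4, 5, 6}
Tree: B1–B2, B2–B3, B2–B4, B4–B5, B2–B6, B3–B7
Every bag has size at most 4, so the width is 4 − 1 = 3 and tw(G) ≤ 3. For the lower bound, the 4 vertices {0, 1, 4, 5} are pairwise adjacent, and any tree decomposition puts a clique entirely inside one bag — forcing width ≥ 3. Hence tw(G) = 3 exactly.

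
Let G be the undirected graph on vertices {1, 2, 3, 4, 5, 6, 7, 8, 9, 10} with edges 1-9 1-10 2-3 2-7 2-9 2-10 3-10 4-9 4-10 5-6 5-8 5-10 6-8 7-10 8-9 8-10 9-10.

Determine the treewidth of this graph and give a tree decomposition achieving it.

Every bag has size at most 3, so the width is 3 − 1 = 2 and tw(G) ≤ 2. On the other hand G contains the 3-clique {8, 9, 10}. A clique must lie in a single bag of any decomposition, so no decomposition can have width below 2. Combining the bounds, tw(G) = 2.

Treewidth 2.
One optimal decomposition is:
Bags: B1 = {8, 9, 10}  B2 = {4, 9, 10}  B3 = {2, 9, 10}  B4 = {5, 8, 10}  B5 = {1, 9, 10}  B6 = {5, 6, 8}  B7 = {2, 7, 10}  B8 = {2, 3, 10}
Tree: B1–B2, B2–B3, B1–B4, B2–B5, B4–B6, B3–B7, B7–B8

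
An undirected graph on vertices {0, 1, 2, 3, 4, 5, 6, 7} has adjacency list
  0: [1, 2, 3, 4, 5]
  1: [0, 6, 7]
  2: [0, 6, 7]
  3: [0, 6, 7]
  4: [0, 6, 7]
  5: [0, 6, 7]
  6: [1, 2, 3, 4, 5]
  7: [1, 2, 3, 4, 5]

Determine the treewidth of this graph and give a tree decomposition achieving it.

The largest bag has 4 vertices, giving width 3; this decomposition certifies tw(G) ≤ 3. For the lower bound: the 4 vertex sets {2,6}, {0,1}, {7}, {5} are disjoint, each induces a connected subgraph, and every pair is joined by at least one edge of G. Contracting each set to a single vertex therefore yields K_{4} as a minor, and since treewidth is minor-monotone, tw(G) ≥ tw(K_{4}) = 3. Therefore the treewidth is 3.

Treewidth 3.
Bags: B1 = {0, 2, 6, 7}  B2 = {0, 1, 6, 7}  B3 = {0, 5, 6, 7}  B4 = {0, 3, 6, 7}  B5 = {0, 4, 6, 7}
Tree: B1–B2, B2–B3, B3–B4, B4–B5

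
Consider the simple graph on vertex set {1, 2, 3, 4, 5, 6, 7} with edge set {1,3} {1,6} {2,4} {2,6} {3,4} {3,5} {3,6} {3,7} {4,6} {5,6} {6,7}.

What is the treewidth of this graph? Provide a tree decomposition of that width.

Treewidth 2.
One such decomposition:
Bags: B1 = {3, 5, 6}  B2 = {3, 6, 7}  B3 = {3, 4, 6}  B4 = {2, 4, 6}  B5 = {1, 3, 6}
Tree: B1–B2, B2–B3, B3–B4, B3–B5

The largest bag has 3 vertices, giving width 2; this decomposition certifies tw(G) ≤ 2. Conversely, {2, 4, 6} is a clique of size 3, and the vertices of any clique must share a bag in every tree decomposition; so some bag has ≥ 3 vertices and tw(G) ≥ 2. Combining the bounds, tw(G) = 2.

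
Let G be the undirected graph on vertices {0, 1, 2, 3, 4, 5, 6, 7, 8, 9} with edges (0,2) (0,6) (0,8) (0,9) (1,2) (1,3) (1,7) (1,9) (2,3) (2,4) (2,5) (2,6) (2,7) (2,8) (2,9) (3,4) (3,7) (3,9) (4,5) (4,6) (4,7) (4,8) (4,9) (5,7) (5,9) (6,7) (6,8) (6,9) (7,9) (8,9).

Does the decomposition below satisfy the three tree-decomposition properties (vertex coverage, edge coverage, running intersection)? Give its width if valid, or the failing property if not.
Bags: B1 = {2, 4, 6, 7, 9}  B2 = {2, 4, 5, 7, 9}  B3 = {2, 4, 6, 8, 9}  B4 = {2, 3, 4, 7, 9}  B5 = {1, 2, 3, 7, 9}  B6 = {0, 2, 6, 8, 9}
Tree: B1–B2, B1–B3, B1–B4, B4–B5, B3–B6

Yes; width 4.

Vertex coverage: the bags together contain {0, 1, 2, 3, 4, 5, 6, 7, 8, 9}, the full vertex set. Edge coverage: each edge of G has both endpoints in at least one bag. Running intersection: for every vertex, the bags containing it form a connected subtree. All three properties hold, so this is a valid tree decomposition of width max|bag| − 1 = 4, and hence tw(G) ≤ 4.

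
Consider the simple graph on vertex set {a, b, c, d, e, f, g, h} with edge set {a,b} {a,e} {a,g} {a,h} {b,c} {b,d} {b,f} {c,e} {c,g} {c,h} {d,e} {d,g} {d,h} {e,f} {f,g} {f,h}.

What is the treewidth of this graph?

4

A width-4 tree decomposition is:
Bags: B1 = {b, e, f, g, h}  B2 = {b, d, e, g, h}  B3 = {a, b, e, g, h}  B4 = {b, c, e, g, h}
Tree: B1–B2, B2–B3, B3–B4
Each bag holds 5 vertices, so the decomposition has width 4, which upper-bounds the treewidth. For the lower bound: the 5 vertex sets {b,f}, {d,h}, {a,g}, {e}, {c} are disjoint, each induces a connected subgraph, and every pair is joined by at least one edge of G. Contracting each set to a single vertex therefore yields K_{5} as a minor, and since treewidth is minor-monotone, tw(G) ≥ tw(K_{5}) = 4. The upper and lower bounds meet at 4, so that is the treewidth.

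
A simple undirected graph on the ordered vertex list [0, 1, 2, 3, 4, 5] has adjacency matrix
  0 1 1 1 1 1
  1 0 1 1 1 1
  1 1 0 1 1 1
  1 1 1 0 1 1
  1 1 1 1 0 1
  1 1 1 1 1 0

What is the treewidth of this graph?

A width-5 tree decomposition is:
Bags: B1 = {0, 1, 2, 3, 4, 5}
Tree: (single bag)
With just one bag of size 6, the width is 6 − 1 = 5, so tw(G) ≤ 5. For the lower bound, the 6 vertices {0, 1, 2, 3, 4, 5} are pairwise adjacent, and any tree decomposition puts a clique entirely inside one bag — forcing width ≥ 5. Combining the bounds, tw(G) = 5.

5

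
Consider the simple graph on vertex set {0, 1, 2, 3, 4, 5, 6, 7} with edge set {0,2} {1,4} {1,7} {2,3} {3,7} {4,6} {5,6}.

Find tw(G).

A width-1 tree decomposition is:
Bags: B1 = {5, 6}  B2 = {4, 6}  B3 = {1, 4}  B4 = {1, 7}  B5 = {3, 7}  B6 = {2, 3}  B7 = {0, 2}
Tree: B1–B2, B2–B3, B3–B4, B4–B5, B5–B6, B6–B7
Every bag has size at most 2, so the width is 2 − 1 = 1 and tw(G) ≤ 1. Since G has at least one edge (e.g. 5–6), it is not an edgeless graph, so tw(G) ≥ 1. Hence tw(G) = 1 exactly.

1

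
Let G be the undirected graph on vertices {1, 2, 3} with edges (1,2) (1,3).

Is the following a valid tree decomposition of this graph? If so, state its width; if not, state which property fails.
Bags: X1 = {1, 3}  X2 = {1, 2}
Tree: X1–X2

Vertex coverage: the bags together contain {1, 2, 3}, the full vertex set. Edge coverage: each edge of G has both endpoints in at least one bag. Running intersection: for every vertex, the bags containing it form a connected subtree. All three properties hold, so this is a valid tree decomposition of width max|bag| − 1 = 1, and hence tw(G) ≤ 1.

Yes; width 1.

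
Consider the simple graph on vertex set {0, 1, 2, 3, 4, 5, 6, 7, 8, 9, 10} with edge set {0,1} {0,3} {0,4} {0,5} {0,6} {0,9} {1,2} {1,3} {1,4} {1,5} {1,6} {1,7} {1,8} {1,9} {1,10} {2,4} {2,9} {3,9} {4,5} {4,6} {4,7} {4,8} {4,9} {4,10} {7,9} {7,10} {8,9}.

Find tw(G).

A width-3 tree decomposition is:
Bags: B1 = {1, 4, 8, 9}  B2 = {1, 4, 7, 9}  B3 = {0, 1, 4, 9}  B4 = {1, 4, 7, 10}  B5 = {1, 2, 4, 9}  B6 = {0, 1, 4, 6}  B7 = {0, 1, 3, 9}  B8 = {0, 1, 4, 5}
Tree: B1–B2, B1–B3, B2–B4, B3–B5, B3–B6, B3–B7, B3–B8
The largest bag has 4 vertices, giving width 3; this decomposition certifies tw(G) ≤ 3. Conversely, {0, 1, 3, 9} is a clique of size 4, and the vertices of any clique must share a bag in every tree decomposition; so some bag has ≥ 4 vertices and tw(G) ≥ 3. Combining the bounds, tw(G) = 3.

3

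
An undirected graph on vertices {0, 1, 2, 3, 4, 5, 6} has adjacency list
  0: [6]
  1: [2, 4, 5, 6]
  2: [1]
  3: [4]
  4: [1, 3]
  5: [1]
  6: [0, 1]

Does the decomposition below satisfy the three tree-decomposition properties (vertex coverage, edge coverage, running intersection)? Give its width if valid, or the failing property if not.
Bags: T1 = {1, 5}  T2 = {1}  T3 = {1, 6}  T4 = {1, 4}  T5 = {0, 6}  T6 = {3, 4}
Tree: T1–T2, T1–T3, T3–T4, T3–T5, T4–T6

No — vertex 2 appears in no bag.

A tree decomposition must satisfy three properties: every vertex lies in some bag; for every edge, both endpoints lie together in some bag; and for every vertex, the bags containing it form a connected subtree. Here vertex 2 appears in no bag, so the decomposition is invalid.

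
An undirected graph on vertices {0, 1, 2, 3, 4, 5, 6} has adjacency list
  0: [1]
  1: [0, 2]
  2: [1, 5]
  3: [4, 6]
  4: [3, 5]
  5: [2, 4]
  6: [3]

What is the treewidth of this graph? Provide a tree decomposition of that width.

Treewidth 1.
One optimal decomposition is:
Bags: B1 = {3, 6}  B2 = {3, 4}  B3 = {4, 5}  B4 = {2, 5}  B5 = {1, 2}  B6 = {0, 1}
Tree: B1–B2, B2–B3, B3–B4, B4–B5, B5–B6

Every bag has size at most 2, so the width is 2 − 1 = 1 and tw(G) ≤ 1. Since G has at least one edge (e.g. 6–3), it is not an edgeless graph, so tw(G) ≥ 1. Therefore the treewidth is 1.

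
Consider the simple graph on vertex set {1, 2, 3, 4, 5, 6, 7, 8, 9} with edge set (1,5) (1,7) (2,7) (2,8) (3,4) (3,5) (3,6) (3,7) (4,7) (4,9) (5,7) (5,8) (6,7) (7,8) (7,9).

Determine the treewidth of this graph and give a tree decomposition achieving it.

Treewidth 2.
One optimal decomposition is:
Bags: B1 = {5, 7, 8}  B2 = {1, 5, 7}  B3 = {3, 5, 7}  B4 = {3, 4, 7}  B5 = {4, 7, 9}  B6 = {3, 6, 7}  B7 = {2, 7, 8}
Tree: B1–B2, B2–B3, B3–B4, B4–B5, B4–B6, B1–B7

Each bag holds 3 vertices, so the decomposition has width 2, which upper-bounds the treewidth. On the other hand G contains the 3-clique {1, 5, 7}. A clique must lie in a single bag of any decomposition, so no decomposition can have width below 2. Combining the bounds, tw(G) = 2.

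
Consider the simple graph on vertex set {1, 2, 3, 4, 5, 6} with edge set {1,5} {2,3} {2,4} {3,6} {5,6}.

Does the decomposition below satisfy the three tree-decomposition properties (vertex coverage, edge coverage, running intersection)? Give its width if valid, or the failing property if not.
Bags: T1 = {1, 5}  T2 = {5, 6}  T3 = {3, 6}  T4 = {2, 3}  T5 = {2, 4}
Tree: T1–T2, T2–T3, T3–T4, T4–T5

Every vertex of G appears in some bag (union = {1, 2, 3, 4, 5, 6}); every edge is covered by a bag; and for each vertex v the set of bags containing v is connected in the bag tree. The decomposition is therefore valid. The largest bag has 2 vertices, so the width is 1.

Yes; width 1.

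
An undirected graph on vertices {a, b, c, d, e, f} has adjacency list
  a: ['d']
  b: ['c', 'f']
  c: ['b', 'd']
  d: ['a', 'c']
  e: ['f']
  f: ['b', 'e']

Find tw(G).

1

A width-1 tree decomposition is:
Bags: B1 = {e, f}  B2 = {b, f}  B3 = {b, c}  B4 = {c, d}  B5 = {a, d}
Tree: B1–B2, B2–B3, B3–B4, B4–B5
Each bag holds 2 vertices, so the decomposition has width 1, which upper-bounds the treewidth. G has an edge, so its treewidth is at least 1. Hence tw(G) = 1 exactly.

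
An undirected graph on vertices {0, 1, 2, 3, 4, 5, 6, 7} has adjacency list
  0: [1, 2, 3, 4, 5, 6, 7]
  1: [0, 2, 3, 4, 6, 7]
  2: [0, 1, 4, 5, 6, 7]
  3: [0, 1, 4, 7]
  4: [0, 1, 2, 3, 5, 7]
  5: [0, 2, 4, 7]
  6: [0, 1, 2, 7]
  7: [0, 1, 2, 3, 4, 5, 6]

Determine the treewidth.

4

A width-4 tree decomposition is:
Bags: B1 = {0, 1, 2, 4, 7}  B2 = {0, 1, 2, 6, 7}  B3 = {0, 2, 4, 5, 7}  B4 = {0, 1, 3, 4, 7}
Tree: B1–B2, B1–B3, B1–B4
Each bag holds 5 vertices, so the decomposition has width 4, which upper-bounds the treewidth. Conversely, {0, 1, 2, 4, 7} is a clique of size 5, and the vertices of any clique must share a bag in every tree decomposition; so some bag has ≥ 5 vertices and tw(G) ≥ 4. Combining the bounds, tw(G) = 4.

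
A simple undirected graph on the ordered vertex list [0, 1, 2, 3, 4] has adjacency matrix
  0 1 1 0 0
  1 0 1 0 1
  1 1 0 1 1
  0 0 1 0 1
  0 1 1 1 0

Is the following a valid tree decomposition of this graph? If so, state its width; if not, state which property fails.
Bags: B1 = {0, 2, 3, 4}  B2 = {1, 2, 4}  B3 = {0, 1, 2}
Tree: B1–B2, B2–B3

No — bags containing vertex 0 are not connected in the tree.

A tree decomposition must satisfy three properties: every vertex lies in some bag; for every edge, both endpoints lie together in some bag; and for every vertex, the bags containing it form a connected subtree. Here bags containing vertex 0 are not connected in the tree, so the decomposition is invalid.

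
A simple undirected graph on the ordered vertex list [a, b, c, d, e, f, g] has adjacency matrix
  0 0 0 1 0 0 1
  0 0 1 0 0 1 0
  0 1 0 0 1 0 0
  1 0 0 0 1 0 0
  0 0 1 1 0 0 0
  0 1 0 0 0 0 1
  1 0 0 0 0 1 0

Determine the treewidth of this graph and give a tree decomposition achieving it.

Each bag holds 3 vertices, so the decomposition has width 2, which upper-bounds the treewidth. The edges f–g–a–d–e–c–b–f form a cycle, so G is not a tree and its treewidth is at least 2. Combining the bounds, tw(G) = 2.

Treewidth 2.
Bags: B1 = {a, f, g}  B2 = {a, d, f}  B3 = {d, e, f}  B4 = {c, e, f}  B5 = {b, c, f}
Tree: B1–B2, B2–B3, B3–B4, B4–B5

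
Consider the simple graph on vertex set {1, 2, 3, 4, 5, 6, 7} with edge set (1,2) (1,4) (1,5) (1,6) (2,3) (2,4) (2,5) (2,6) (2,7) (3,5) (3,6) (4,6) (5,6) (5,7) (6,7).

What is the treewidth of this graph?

3

A width-3 tree decomposition is:
Bags: B1 = {1, 2, 5, 6}  B2 = {2, 5, 6, 7}  B3 = {1, 2, 4, 6}  B4 = {2, 3, 5, 6}
Tree: B1–B2, B1–B3, B1–B4
Every bag has size at most 4, so the width is 4 − 1 = 3 and tw(G) ≤ 3. Conversely, {1, 2, 4, 6} is a clique of size 4, and the vertices of any clique must share a bag in every tree decomposition; so some bag has ≥ 4 vertices and tw(G) ≥ 3. Therefore the treewidth is 3.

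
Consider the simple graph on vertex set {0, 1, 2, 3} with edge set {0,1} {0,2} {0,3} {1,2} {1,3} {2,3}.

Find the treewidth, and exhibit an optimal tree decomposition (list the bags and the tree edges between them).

With just one bag of size 4, the width is 4 − 1 = 3, so tw(G) ≤ 3. Conversely, {0, 1, 2, 3} is a clique of size 4, and the vertices of any clique must share a bag in every tree decomposition; so some bag has ≥ 4 vertices and tw(G) ≥ 3. Therefore the treewidth is 3.

Treewidth 3.
One optimal decomposition is:
Bags: B1 = {0, 1, 2, 3}
Tree: (single bag)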